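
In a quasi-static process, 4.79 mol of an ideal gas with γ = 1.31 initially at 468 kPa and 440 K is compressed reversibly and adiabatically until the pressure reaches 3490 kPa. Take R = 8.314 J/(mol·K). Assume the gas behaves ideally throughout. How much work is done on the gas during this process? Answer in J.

V₁ = nRT₁/P₁ = 4.79×8.314×440/468 = 37.4 L.
Adiabatic: T₂/T₁ = (P₂/P₁)^((γ−1)/γ) ⇒ T₂ = 440×(7.46)^0.237 = 708 K; V₂ = 8.08 L.
ΔU = nCvΔT = 4.79×26.8×(708−440) = 34400 J.
Q = 0 for an adiabatic process, so W = −ΔU = -34400 J.
Work done on the gas = −W_by = 34400 J.

34400 J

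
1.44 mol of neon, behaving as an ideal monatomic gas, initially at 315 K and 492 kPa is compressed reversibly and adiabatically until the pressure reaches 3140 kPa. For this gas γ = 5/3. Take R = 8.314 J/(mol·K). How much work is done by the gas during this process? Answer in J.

V₁ = nRT₁/P₁ = 1.44×8.314×315/492 = 7.67 L.
Adiabatic: T₂/T₁ = (P₂/P₁)^((γ−1)/γ) ⇒ T₂ = 315×(6.38)^0.400 = 661 K; V₂ = 2.52 L.
ΔU = nCvΔT = 1.44×12.5×(661−315) = 6220 J.
Q = 0 for an adiabatic process, so W = −ΔU = -6220 J.

-6220 J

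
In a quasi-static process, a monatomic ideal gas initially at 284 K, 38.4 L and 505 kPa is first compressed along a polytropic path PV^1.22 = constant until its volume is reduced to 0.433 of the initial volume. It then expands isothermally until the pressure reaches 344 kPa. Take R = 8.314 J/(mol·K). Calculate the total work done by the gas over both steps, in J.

n = P₁V₁/(RT₁) = 505×38.4/(8.314×284) = 8.21 mol.
Step 1 — Polytropic n=1.22: T₂ = T₁(V₁/V₂)^(n−1) = 284×(2.31)^0.22 = 341 K; P₂ = P₁(V₁/V₂)^n = 1400 kPa.
W = (P₁V₁−P₂V₂)/(n−1) = (505×38.4−1400×16.6)/0.22 = -17800 J.
ΔU = nCvΔT = 8.21×12.5×(341−284) = 5880 J.
Q = ΔU + W = -11900 J.
State after step 1: P = 1400 kPa, V = 16.6 L, T = 341 K.
Step 2 — Isothermal: T stays 341 K; PV = const ⇒ V₂ = 67.8 L, P₂ = 344 kPa.
ΔU = 0 (ideal gas, T constant).
W = nRT ln(V₂/V₁) = 8.21×8.314×341×ln(4.08) = 32800 J.
Q = ΔU + W = 32800 J.
Net over both steps: W = 14900 J, Q = 20800 J, ΔU = 5880 J.

14900 J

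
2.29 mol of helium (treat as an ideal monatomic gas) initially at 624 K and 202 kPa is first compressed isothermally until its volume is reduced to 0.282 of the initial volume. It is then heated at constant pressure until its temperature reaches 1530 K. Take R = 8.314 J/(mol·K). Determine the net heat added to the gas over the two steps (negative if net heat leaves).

28100 J

V₁ = nRT₁/P₁ = 2.29×8.314×624/202 = 58.8 L.
Step 1 — Isothermal: T stays 624 K; PV = const ⇒ V₂ = 16.6 L, P₂ = 716 kPa.
ΔU = 0 (ideal gas, T constant).
W = nRT ln(V₂/V₁) = 2.29×8.314×624×ln(0.282) = -15000 J.
Q = ΔU + W = -15000 J.
State after step 1: P = 716 kPa, V = 16.6 L, T = 624 K.
Step 2 — Isobaric: P stays 716 kPa; V/T = const ⇒ T₂ = 1530 K, V₂ = 40.7 L.
W = PΔV = 716×(40.7−16.6) kPa·L = 17200 J.
ΔU = nCvΔT = 2.29×12.5×(1530−624) = 25900 J.
Q = ΔU + W = nCpΔT = 43100 J.
Net over both steps: W = 2210 J, Q = 28100 J, ΔU = 25900 J.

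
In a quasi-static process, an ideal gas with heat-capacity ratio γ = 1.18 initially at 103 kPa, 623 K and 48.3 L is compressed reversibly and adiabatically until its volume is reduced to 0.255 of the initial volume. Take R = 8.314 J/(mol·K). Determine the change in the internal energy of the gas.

n = P₁V₁/(RT₁) = 103×48.3/(8.314×623) = 0.960 mol.
Adiabatic: TV^(γ−1) = const ⇒ T₂ = 623×(3.92)^0.180 = 797 K; PV^γ = const ⇒ P₂ = 517 kPa.
For an ideal gas ΔU = nCvΔT with Cv = R/(γ−1) = 46.2 J/(mol·K).
ΔU = 0.960×46.2×(797−623) = 7710 J.

7710 J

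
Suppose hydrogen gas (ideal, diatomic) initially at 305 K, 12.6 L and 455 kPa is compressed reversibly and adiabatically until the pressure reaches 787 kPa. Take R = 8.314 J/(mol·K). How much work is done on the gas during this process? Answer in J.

n = P₁V₁/(RT₁) = 455×12.6/(8.314×305) = 2.26 mol.
Adiabatic: T₂/T₁ = (P₂/P₁)^((γ−1)/γ) ⇒ T₂ = 305×(1.73)^0.286 = 357 K; V₂ = 8.52 L.
ΔU = nCvΔT = 2.26×20.8×(357−305) = 2430 J.
Q = 0 for an adiabatic process, so W = −ΔU = -2430 J.
Work done on the gas = −W_by = 2430 J.

2430 J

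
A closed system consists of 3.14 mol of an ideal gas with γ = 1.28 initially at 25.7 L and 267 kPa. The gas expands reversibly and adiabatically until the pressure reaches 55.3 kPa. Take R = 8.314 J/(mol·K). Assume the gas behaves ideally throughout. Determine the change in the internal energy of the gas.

T₁ = P₁V₁/(nR) = 267×25.7/(3.14×8.314) = 263 K.
Adiabatic: T₂/T₁ = (P₂/P₁)^((γ−1)/γ) ⇒ T₂ = 263×(0.207)^0.219 = 186 K; V₂ = 87.9 L.
For an ideal gas ΔU = nCvΔT with Cv = R/(γ−1) = 29.7 J/(mol·K).
ΔU = 3.14×29.7×(186−263) = -7140 J.

-7140 J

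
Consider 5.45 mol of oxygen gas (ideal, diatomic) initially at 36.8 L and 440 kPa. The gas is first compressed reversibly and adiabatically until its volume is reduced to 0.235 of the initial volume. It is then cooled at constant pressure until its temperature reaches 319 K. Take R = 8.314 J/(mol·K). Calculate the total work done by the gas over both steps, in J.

-46200 J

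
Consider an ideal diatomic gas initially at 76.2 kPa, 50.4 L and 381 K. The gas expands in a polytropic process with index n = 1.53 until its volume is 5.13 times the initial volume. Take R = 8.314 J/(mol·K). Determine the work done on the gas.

-4200 J

n = P₁V₁/(RT₁) = 76.2×50.4/(8.314×381) = 1.21 mol.
Polytropic n=1.53: T₂ = T₁(V₁/V₂)^(n−1) = 381×(0.195)^0.53 = 160 K; P₂ = P₁(V₁/V₂)^n = 6.24 kPa.
W = (P₁V₁−P₂V₂)/(n−1) = (76.2×50.4−6.24×259)/0.53 = 4200 J.
Work done on the gas = −W_by = -4200 J.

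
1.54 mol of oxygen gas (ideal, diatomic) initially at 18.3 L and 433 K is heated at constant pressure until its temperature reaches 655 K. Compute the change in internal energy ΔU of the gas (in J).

P₁ = nRT₁/V₁ = 1.54×8.314×433/18.3 = 303 kPa.
Isobaric: P stays 303 kPa; V/T = const ⇒ T₂ = 655 K, V₂ = 27.7 L.
For an ideal gas ΔU = nCvΔT with Cv = (5/2)R = 20.8 J/(mol·K).
ΔU = 1.54×20.8×(655−433) = 7110 J.

7110 J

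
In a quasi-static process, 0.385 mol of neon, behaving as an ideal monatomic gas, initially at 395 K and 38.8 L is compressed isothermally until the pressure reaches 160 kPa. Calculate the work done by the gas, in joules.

-2010 J

P₁ = nRT₁/V₁ = 0.385×8.314×395/38.8 = 32.6 kPa.
Isothermal: T stays 395 K; PV = const ⇒ V₂ = 7.90 L, P₂ = 160 kPa.
W = nRT ln(V₂/V₁) = 0.385×8.314×395×ln(0.204) = -2010 J.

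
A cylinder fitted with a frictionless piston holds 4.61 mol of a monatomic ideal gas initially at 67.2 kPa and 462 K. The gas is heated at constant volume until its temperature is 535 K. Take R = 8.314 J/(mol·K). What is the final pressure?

77.8 kPa

V₁ = nRT₁/P₁ = 4.61×8.314×462/67.2 = 264 L.
Isochoric: V stays 264 L; P/T = const ⇒ T₂ = 535 K, P₂ = 77.8 kPa.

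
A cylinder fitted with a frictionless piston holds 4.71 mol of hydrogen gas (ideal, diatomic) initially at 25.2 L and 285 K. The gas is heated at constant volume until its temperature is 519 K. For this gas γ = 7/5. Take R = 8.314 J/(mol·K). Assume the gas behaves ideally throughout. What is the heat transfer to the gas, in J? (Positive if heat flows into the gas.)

22900 J

P₁ = nRT₁/V₁ = 4.71×8.314×285/25.2 = 443 kPa.
Isochoric: V stays 25.2 L; P/T = const ⇒ T₂ = 519 K, P₂ = 806 kPa.
W = 0 (no volume change).
ΔU = nCvΔT = 4.71×20.8×(519−285) = 22900 J.
Q = ΔU = 22900 J.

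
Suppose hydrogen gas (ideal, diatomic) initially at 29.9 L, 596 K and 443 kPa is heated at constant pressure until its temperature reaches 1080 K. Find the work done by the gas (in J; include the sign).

10800 J

n = P₁V₁/(RT₁) = 443×29.9/(8.314×596) = 2.67 mol.
Isobaric: P stays 443 kPa; V/T = const ⇒ T₂ = 1080 K, V₂ = 54.2 L.
W = PΔV = 443×(54.2−29.9) kPa·L = 10800 J.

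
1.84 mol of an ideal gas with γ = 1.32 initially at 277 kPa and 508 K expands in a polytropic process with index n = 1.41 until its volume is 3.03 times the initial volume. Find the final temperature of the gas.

V₁ = nRT₁/P₁ = 1.84×8.314×508/277 = 28.1 L.
Polytropic n=1.41: T₂ = T₁(V₁/V₂)^(n−1) = 508×(0.330)^0.41 = 322 K; P₂ = P₁(V₁/V₂)^n = 58.0 kPa.

322 K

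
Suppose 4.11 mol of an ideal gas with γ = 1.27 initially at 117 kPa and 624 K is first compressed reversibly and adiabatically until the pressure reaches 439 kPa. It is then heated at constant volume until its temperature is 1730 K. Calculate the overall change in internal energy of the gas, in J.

140000 J

V₁ = nRT₁/P₁ = 4.11×8.314×624/117 = 182 L.
Step 1 — Adiabatic: T₂/T₁ = (P₂/P₁)^((γ−1)/γ) ⇒ T₂ = 624×(3.75)^0.213 = 827 K; V₂ = 64.3 L.
ΔU = nCvΔT = 4.11×30.8×(827−624) = 25600 J.
Q = 0 for an adiabatic process, so W = −ΔU = -25600 J.
State after step 1: P = 439 kPa, V = 64.3 L, T = 827 K.
Step 2 — Isochoric: V stays 64.3 L; P/T = const ⇒ T₂ = 1730 K, P₂ = 919 kPa.
W = 0 (no volume change).
ΔU = nCvΔT = 4.11×30.8×(1730−827) = 114000 J.
Q = ΔU = 114000 J.
Net over both steps: W = -25600 J, Q = 114000 J, ΔU = 140000 J.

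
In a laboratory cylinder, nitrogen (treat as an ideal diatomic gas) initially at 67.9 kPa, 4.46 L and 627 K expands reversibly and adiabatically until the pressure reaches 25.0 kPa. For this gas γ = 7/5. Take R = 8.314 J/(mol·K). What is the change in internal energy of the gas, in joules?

-188 J

n = P₁V₁/(RT₁) = 67.9×4.46/(8.314×627) = 0.0581 mol.
Adiabatic: T₂/T₁ = (P₂/P₁)^((γ−1)/γ) ⇒ T₂ = 627×(0.368)^0.286 = 471 K; V₂ = 9.11 L.
For an ideal gas ΔU = nCvΔT with Cv = (5/2)R = 20.8 J/(mol·K).
ΔU = 0.0581×20.8×(471−627) = -188 J.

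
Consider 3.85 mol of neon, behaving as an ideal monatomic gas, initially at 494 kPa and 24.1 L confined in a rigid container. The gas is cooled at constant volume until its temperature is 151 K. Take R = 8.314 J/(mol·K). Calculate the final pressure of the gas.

T₁ = P₁V₁/(nR) = 494×24.1/(3.85×8.314) = 372 K.
Isochoric: V stays 24.1 L; P/T = const ⇒ T₂ = 151 K, P₂ = 201 kPa.

201 kPa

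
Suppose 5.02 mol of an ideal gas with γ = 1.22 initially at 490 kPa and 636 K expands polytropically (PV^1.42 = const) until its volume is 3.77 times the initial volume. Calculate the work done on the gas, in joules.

V₁ = nRT₁/P₁ = 5.02×8.314×636/490 = 54.2 L.
Polytropic n=1.42: T₂ = T₁(V₁/V₂)^(n−1) = 636×(0.265)^0.42 = 364 K; P₂ = P₁(V₁/V₂)^n = 74.4 kPa.
W = (P₁V₁−P₂V₂)/(n−1) = (490×54.2−74.4×204)/0.42 = 27000 J.
Work done on the gas = −W_by = -27000 J.

-27000 J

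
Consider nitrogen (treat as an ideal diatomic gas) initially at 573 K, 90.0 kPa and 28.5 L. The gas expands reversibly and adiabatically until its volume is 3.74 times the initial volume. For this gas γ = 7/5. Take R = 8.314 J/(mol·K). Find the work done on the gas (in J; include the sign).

-2630 J

n = P₁V₁/(RT₁) = 90.0×28.5/(8.314×573) = 0.538 mol.
Adiabatic: TV^(γ−1) = const ⇒ T₂ = 573×(0.267)^0.400 = 338 K; PV^γ = const ⇒ P₂ = 14.2 kPa.
ΔU = nCvΔT = 0.538×20.8×(338−573) = -2630 J.
Q = 0 for an adiabatic process, so W = −ΔU = 2630 J.
Work done on the gas = −W_by = -2630 J.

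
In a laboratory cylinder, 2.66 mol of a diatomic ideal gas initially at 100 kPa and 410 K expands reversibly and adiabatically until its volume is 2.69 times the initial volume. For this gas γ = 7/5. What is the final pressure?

25.0 kPa

V₁ = nRT₁/P₁ = 2.66×8.314×410/100 = 90.7 L.
Adiabatic: TV^(γ−1) = const ⇒ T₂ = 410×(0.372)^0.400 = 276 K; PV^γ = const ⇒ P₂ = 25.0 kPa.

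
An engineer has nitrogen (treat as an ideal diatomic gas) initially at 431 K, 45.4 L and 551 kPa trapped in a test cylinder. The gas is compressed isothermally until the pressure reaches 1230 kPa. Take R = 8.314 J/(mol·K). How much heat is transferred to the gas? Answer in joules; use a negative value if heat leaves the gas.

n = P₁V₁/(RT₁) = 551×45.4/(8.314×431) = 6.98 mol.
Isothermal: T stays 431 K; PV = const ⇒ V₂ = 20.3 L, P₂ = 1230 kPa.
ΔU = 0 (ideal gas, T constant).
W = nRT ln(V₂/V₁) = 6.98×8.314×431×ln(0.448) = -20100 J.
Q = ΔU + W = -20100 J.

-20100 J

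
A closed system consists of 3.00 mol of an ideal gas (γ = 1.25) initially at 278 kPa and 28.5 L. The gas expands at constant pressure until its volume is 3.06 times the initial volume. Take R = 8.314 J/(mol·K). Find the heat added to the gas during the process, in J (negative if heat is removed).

81600 J

T₁ = P₁V₁/(nR) = 278×28.5/(3.00×8.314) = 318 K.
Isobaric: P stays 278 kPa; V/T = const ⇒ T₂ = 972 K, V₂ = 87.2 L.
W = PΔV = 278×(87.2−28.5) kPa·L = 16300 J.
ΔU = nCvΔT = 3.00×33.3×(972−318) = 65300 J.
Q = ΔU + W = nCpΔT = 81600 J.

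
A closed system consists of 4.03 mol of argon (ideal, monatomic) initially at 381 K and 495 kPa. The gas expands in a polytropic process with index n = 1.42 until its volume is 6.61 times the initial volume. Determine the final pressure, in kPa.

V₁ = nRT₁/P₁ = 4.03×8.314×381/495 = 25.8 L.
Polytropic n=1.42: T₂ = T₁(V₁/V₂)^(n−1) = 381×(0.151)^0.42 = 172 K; P₂ = P₁(V₁/V₂)^n = 33.9 kPa.

33.9 kPa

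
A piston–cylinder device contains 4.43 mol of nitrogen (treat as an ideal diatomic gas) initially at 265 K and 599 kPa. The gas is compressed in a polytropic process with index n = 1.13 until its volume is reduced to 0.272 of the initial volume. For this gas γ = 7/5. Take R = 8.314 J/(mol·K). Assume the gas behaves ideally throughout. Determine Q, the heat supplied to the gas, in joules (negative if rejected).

-9350 J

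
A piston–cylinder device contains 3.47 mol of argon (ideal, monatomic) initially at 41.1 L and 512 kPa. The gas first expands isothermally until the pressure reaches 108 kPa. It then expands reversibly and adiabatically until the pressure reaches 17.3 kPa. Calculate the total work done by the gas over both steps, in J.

T₁ = P₁V₁/(nR) = 512×41.1/(3.47×8.314) = 729 K.
Step 1 — Isothermal: T stays 729 K; PV = const ⇒ V₂ = 195 L, P₂ = 108 kPa.
ΔU = 0 (ideal gas, T constant).
W = nRT ln(V₂/V₁) = 3.47×8.314×729×ln(4.74) = 32700 J.
Q = ΔU + W = 32700 J.
State after step 1: P = 108 kPa, V = 195 L, T = 729 K.
Step 2 — Adiabatic: T₂/T₁ = (P₂/P₁)^((γ−1)/γ) ⇒ T₂ = 729×(0.160)^0.400 = 351 K; V₂ = 585 L.
ΔU = nCvΔT = 3.47×12.5×(351−729) = -16400 J.
Q = 0 for an adiabatic process, so W = −ΔU = 16400 J.
Net over both steps: W = 49100 J, Q = 32700 J, ΔU = -16400 J.

49100 J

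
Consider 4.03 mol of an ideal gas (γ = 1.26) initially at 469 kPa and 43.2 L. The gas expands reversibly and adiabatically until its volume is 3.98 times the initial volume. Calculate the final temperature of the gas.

T₁ = P₁V₁/(nR) = 469×43.2/(4.03×8.314) = 605 K.
Adiabatic: TV^(γ−1) = const ⇒ T₂ = 605×(0.251)^0.260 = 422 K; PV^γ = const ⇒ P₂ = 82.3 kPa.

422 K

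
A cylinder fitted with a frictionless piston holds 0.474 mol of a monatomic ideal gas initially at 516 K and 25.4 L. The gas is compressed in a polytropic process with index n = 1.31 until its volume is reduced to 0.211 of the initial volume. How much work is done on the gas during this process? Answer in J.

4070 J

P₁ = nRT₁/V₁ = 0.474×8.314×516/25.4 = 80.1 kPa.
Polytropic n=1.31: T₂ = T₁(V₁/V₂)^(n−1) = 516×(4.74)^0.31 = 836 K; P₂ = P₁(V₁/V₂)^n = 615 kPa.
W = (P₁V₁−P₂V₂)/(n−1) = (80.1×25.4−615×5.36)/0.31 = -4070 J.
Work done on the gas = −W_by = 4070 J.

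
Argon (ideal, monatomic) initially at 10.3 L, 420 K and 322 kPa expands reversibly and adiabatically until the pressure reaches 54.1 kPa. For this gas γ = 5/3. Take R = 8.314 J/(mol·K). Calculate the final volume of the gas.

30.0 L

Adiabatic: T₂/T₁ = (P₂/P₁)^((γ−1)/γ) ⇒ T₂ = 420×(0.168)^0.400 = 206 K; V₂ = 30.0 L.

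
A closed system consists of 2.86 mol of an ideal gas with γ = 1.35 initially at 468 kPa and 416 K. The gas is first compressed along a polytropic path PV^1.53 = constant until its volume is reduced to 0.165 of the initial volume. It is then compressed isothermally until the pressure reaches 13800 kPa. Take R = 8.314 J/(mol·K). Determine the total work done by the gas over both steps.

-46000 J

V₁ = nRT₁/P₁ = 2.86×8.314×416/468 = 21.1 L.
Step 1 — Polytropic n=1.53: T₂ = T₁(V₁/V₂)^(n−1) = 416×(6.06)^0.53 = 1080 K; P₂ = P₁(V₁/V₂)^n = 7370 kPa.
W = (P₁V₁−P₂V₂)/(n−1) = (468×21.1−7370×3.49)/0.53 = -29800 J.
ΔU = nCvΔT = 2.86×23.8×(1080−416) = 45200 J.
Q = ΔU + W = 15300 J.
State after step 1: P = 7370 kPa, V = 3.49 L, T = 1080 K.
Step 2 — Isothermal: T stays 1080 K; PV = const ⇒ V₂ = 1.86 L, P₂ = 13800 kPa.
ΔU = 0 (ideal gas, T constant).
W = nRT ln(V₂/V₁) = 2.86×8.314×1080×ln(0.534) = -16100 J.
Q = ΔU + W = -16100 J.
Net over both steps: W = -46000 J, Q = -778 J, ΔU = 45200 J.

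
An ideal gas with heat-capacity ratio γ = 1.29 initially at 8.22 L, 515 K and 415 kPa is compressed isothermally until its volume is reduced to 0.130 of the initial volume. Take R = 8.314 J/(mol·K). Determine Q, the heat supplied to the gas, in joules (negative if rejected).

n = P₁V₁/(RT₁) = 415×8.22/(8.314×515) = 0.797 mol.
Isothermal: T stays 515 K; PV = const ⇒ V₂ = 1.07 L, P₂ = 3190 kPa.
ΔU = 0 (ideal gas, T constant).
W = nRT ln(V₂/V₁) = 0.797×8.314×515×ln(0.130) = -6960 J.
Q = ΔU + W = -6960 J.

-6960 J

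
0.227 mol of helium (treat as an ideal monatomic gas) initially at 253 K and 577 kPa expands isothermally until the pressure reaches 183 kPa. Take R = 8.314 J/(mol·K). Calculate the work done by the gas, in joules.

548 J

V₁ = nRT₁/P₁ = 0.227×8.314×253/577 = 0.828 L.
Isothermal: T stays 253 K; PV = const ⇒ V₂ = 2.61 L, P₂ = 183 kPa.
W = nRT ln(V₂/V₁) = 0.227×8.314×253×ln(3.15) = 548 J.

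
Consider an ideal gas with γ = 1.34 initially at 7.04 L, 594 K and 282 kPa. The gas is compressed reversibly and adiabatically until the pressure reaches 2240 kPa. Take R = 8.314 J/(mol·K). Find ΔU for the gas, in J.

4040 J

n = P₁V₁/(RT₁) = 282×7.04/(8.314×594) = 0.402 mol.
Adiabatic: T₂/T₁ = (P₂/P₁)^((γ−1)/γ) ⇒ T₂ = 594×(7.94)^0.254 = 1000 K; V₂ = 1.50 L.
For an ideal gas ΔU = nCvΔT with Cv = R/(γ−1) = 24.5 J/(mol·K).
ΔU = 0.402×24.5×(1000−594) = 4040 J.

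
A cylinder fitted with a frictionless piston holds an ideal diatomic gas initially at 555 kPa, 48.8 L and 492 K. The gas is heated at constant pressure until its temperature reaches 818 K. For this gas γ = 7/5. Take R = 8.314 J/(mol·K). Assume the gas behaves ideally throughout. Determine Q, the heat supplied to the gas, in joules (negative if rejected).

n = P₁V₁/(RT₁) = 555×48.8/(8.314×492) = 6.62 mol.
Isobaric: P stays 555 kPa; V/T = const ⇒ T₂ = 818 K, V₂ = 81.1 L.
W = PΔV = 555×(81.1−48.8) kPa·L = 17900 J.
ΔU = nCvΔT = 6.62×20.8×(818−492) = 44900 J.
Q = ΔU + W = nCpΔT = 62800 J.

62800 J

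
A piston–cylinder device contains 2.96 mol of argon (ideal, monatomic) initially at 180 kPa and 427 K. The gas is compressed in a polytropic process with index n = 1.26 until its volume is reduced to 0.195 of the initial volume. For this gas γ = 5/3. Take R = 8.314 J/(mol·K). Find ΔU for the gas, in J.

8350 J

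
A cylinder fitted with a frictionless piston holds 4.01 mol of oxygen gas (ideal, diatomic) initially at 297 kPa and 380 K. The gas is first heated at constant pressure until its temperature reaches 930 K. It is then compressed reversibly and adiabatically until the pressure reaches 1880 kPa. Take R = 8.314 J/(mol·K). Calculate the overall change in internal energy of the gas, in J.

99700 J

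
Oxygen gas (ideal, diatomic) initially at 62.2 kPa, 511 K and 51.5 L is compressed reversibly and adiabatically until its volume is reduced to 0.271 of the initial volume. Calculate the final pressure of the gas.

Adiabatic: TV^(γ−1) = const ⇒ T₂ = 511×(3.69)^0.400 = 861 K; PV^γ = const ⇒ P₂ = 387 kPa.

387 kPa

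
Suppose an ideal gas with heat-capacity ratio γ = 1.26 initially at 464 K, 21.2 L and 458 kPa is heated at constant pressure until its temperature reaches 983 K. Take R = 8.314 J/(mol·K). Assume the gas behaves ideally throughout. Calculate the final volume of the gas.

44.9 L

Isobaric: P stays 458 kPa; V/T = const ⇒ T₂ = 983 K, V₂ = 44.9 L.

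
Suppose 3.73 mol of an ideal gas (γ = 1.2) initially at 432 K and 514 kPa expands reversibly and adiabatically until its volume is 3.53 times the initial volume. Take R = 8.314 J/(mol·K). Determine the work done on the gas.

-14900 J

V₁ = nRT₁/P₁ = 3.73×8.314×432/514 = 26.1 L.
Adiabatic: TV^(γ−1) = const ⇒ T₂ = 432×(0.283)^0.200 = 336 K; PV^γ = const ⇒ P₂ = 113 kPa.
ΔU = nCvΔT = 3.73×41.6×(336−432) = -14900 J.
Q = 0 for an adiabatic process, so W = −ΔU = 14900 J.
Work done on the gas = −W_by = -14900 J.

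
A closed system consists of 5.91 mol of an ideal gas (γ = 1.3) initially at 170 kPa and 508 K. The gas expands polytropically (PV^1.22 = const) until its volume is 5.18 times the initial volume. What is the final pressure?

22.9 kPa

V₁ = nRT₁/P₁ = 5.91×8.314×508/170 = 147 L.
Polytropic n=1.22: T₂ = T₁(V₁/V₂)^(n−1) = 508×(0.193)^0.22 = 354 K; P₂ = P₁(V₁/V₂)^n = 22.9 kPa.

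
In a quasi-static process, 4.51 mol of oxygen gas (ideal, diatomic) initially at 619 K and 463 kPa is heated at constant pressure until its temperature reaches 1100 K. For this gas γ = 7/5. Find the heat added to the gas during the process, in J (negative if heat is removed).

V₁ = nRT₁/P₁ = 4.51×8.314×619/463 = 50.1 L.
Isobaric: P stays 463 kPa; V/T = const ⇒ T₂ = 1100 K, V₂ = 89.1 L.
W = PΔV = 463×(89.1−50.1) kPa·L = 18000 J.
ΔU = nCvΔT = 4.51×20.8×(1100−619) = 45100 J.
Q = ΔU + W = nCpΔT = 63100 J.

63100 J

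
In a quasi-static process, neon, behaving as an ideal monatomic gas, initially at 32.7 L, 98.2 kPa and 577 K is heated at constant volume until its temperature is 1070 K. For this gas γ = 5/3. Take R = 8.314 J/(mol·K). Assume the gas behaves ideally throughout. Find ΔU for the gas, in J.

4120 J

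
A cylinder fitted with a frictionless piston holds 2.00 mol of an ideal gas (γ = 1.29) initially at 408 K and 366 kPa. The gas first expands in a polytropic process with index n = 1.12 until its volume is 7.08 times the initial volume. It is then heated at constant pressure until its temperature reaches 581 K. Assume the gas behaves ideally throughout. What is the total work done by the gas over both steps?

V₁ = nRT₁/P₁ = 2.00×8.314×408/366 = 18.5 L.
Step 1 — Polytropic n=1.12: T₂ = T₁(V₁/V₂)^(n−1) = 408×(0.141)^0.12 = 323 K; P₂ = P₁(V₁/V₂)^n = 40.9 kPa.
W = (P₁V₁−P₂V₂)/(n−1) = (366×18.5−40.9×131)/0.12 = 11800 J.
ΔU = nCvΔT = 2.00×28.7×(323−408) = -4900 J.
Q = ΔU + W = 6940 J.
State after step 1: P = 40.9 kPa, V = 131 L, T = 323 K.
Step 2 — Isobaric: P stays 40.9 kPa; V/T = const ⇒ T₂ = 581 K, V₂ = 236 L.
W = PΔV = 40.9×(236−131) kPa·L = 4300 J.
ΔU = nCvΔT = 2.00×28.7×(581−323) = 14800 J.
Q = ΔU + W = nCpΔT = 19100 J.
Net over both steps: W = 16100 J, Q = 26100 J, ΔU = 9920 J.

16100 J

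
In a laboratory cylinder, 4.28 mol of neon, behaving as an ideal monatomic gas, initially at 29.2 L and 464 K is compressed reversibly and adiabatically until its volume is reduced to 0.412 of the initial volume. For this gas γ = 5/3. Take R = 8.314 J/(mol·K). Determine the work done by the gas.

-20000 J

P₁ = nRT₁/V₁ = 4.28×8.314×464/29.2 = 565 kPa.
Adiabatic: TV^(γ−1) = const ⇒ T₂ = 464×(2.43)^0.667 = 838 K; PV^γ = const ⇒ P₂ = 2480 kPa.
ΔU = nCvΔT = 4.28×12.5×(838−464) = 20000 J.
Q = 0 for an adiabatic process, so W = −ΔU = -20000 J.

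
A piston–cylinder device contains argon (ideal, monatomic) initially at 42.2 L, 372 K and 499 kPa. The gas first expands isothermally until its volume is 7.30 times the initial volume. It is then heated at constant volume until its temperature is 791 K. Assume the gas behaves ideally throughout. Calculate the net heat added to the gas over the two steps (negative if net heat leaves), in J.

n = P₁V₁/(RT₁) = 499×42.2/(8.314×372) = 6.81 mol.
Step 1 — Isothermal: T stays 372 K; PV = const ⇒ V₂ = 308 L, P₂ = 68.4 kPa.
ΔU = 0 (ideal gas, T constant).
W = nRT ln(V₂/V₁) = 6.81×8.314×372×ln(7.30) = 41900 J.
Q = ΔU + W = 41900 J.
State after step 1: P = 68.4 kPa, V = 308 L, T = 372 K.
Step 2 — Isochoric: V stays 308 L; P/T = const ⇒ T₂ = 791 K, P₂ = 145 kPa.
W = 0 (no volume change).
ΔU = nCvΔT = 6.81×12.5×(791−372) = 35600 J.
Q = ΔU = 35600 J.
Net over both steps: W = 41900 J, Q = 77400 J, ΔU = 35600 J.

77400 J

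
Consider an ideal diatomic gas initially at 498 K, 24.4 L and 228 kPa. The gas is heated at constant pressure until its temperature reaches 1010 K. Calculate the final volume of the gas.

49.5 L

Isobaric: P stays 228 kPa; V/T = const ⇒ T₂ = 1010 K, V₂ = 49.5 L.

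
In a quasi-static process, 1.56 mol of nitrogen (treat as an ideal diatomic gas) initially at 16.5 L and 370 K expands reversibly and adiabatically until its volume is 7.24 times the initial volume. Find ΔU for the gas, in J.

-6560 J

P₁ = nRT₁/V₁ = 1.56×8.314×370/16.5 = 291 kPa.
Adiabatic: TV^(γ−1) = const ⇒ T₂ = 370×(0.138)^0.400 = 168 K; PV^γ = const ⇒ P₂ = 18.2 kPa.
For an ideal gas ΔU = nCvΔT with Cv = (5/2)R = 20.8 J/(mol·K).
ΔU = 1.56×20.8×(168−370) = -6560 J.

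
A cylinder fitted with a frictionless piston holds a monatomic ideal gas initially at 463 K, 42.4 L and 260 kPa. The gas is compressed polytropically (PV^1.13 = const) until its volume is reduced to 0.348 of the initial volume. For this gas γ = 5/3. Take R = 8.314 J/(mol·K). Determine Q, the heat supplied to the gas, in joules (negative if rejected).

-10000 J

n = P₁V₁/(RT₁) = 260×42.4/(8.314×463) = 2.86 mol.
Polytropic n=1.13: T₂ = T₁(V₁/V₂)^(n−1) = 463×(2.87)^0.13 = 531 K; P₂ = P₁(V₁/V₂)^n = 857 kPa.
W = (P₁V₁−P₂V₂)/(n−1) = (260×42.4−857×14.8)/0.13 = -12500 J.
ΔU = nCvΔT = 2.86×12.5×(531−463) = 2430 J.
Q = ΔU + W = -10000 J.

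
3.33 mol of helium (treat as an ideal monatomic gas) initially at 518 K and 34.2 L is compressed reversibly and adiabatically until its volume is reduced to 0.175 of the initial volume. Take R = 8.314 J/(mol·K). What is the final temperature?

P₁ = nRT₁/V₁ = 3.33×8.314×518/34.2 = 419 kPa.
Adiabatic: TV^(γ−1) = const ⇒ T₂ = 518×(5.71)^0.667 = 1660 K; PV^γ = const ⇒ P₂ = 7660 kPa.

1660 K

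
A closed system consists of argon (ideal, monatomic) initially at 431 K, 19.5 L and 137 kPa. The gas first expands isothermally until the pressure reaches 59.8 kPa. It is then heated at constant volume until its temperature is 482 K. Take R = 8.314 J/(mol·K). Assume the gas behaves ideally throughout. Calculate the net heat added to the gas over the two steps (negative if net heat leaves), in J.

n = P₁V₁/(RT₁) = 137×19.5/(8.314×431) = 0.746 mol.
Step 1 — Isothermal: T stays 431 K; PV = const ⇒ V₂ = 44.7 L, P₂ = 59.8 kPa.
ΔU = 0 (ideal gas, T constant).
W = nRT ln(V₂/V₁) = 0.746×8.314×431×ln(2.29) = 2210 J.
Q = ΔU + W = 2210 J.
State after step 1: P = 59.8 kPa, V = 44.7 L, T = 431 K.
Step 2 — Isochoric: V stays 44.7 L; P/T = const ⇒ T₂ = 482 K, P₂ = 66.9 kPa.
W = 0 (no volume change).
ΔU = nCvΔT = 0.746×12.5×(482−431) = 474 J.
Q = ΔU = 474 J.
Net over both steps: W = 2210 J, Q = 2690 J, ΔU = 474 J.

2690 J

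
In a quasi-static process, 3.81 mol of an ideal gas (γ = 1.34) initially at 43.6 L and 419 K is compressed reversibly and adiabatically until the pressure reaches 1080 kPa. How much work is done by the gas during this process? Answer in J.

P₁ = nRT₁/V₁ = 3.81×8.314×419/43.6 = 304 kPa.
Adiabatic: T₂/T₁ = (P₂/P₁)^((γ−1)/γ) ⇒ T₂ = 419×(3.55)^0.254 = 578 K; V₂ = 16.9 L.
ΔU = nCvΔT = 3.81×24.5×(578−419) = 14800 J.
Q = 0 for an adiabatic process, so W = −ΔU = -14800 J.

-14800 J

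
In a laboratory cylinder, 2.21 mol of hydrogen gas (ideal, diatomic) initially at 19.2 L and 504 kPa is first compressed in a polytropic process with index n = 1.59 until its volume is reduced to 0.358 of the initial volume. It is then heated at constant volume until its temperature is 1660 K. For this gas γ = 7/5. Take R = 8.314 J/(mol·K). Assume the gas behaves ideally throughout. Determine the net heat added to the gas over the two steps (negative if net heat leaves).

T₁ = P₁V₁/(nR) = 504×19.2/(2.21×8.314) = 527 K.
Step 1 — Polytropic n=1.59: T₂ = T₁(V₁/V₂)^(n−1) = 527×(2.79)^0.59 = 965 K; P₂ = P₁(V₁/V₂)^n = 2580 kPa.
W = (P₁V₁−P₂V₂)/(n−1) = (504×19.2−2580×6.87)/0.59 = -13700 J.
ΔU = nCvΔT = 2.21×20.8×(965−527) = 20200 J.
Q = ΔU + W = 6490 J.
State after step 1: P = 2580 kPa, V = 6.87 L, T = 965 K.
Step 2 — Isochoric: V stays 6.87 L; P/T = const ⇒ T₂ = 1660 K, P₂ = 4440 kPa.
W = 0 (no volume change).
ΔU = nCvΔT = 2.21×20.8×(1660−965) = 31900 J.
Q = ΔU = 31900 J.
Net over both steps: W = -13700 J, Q = 38400 J, ΔU = 52100 J.

38400 J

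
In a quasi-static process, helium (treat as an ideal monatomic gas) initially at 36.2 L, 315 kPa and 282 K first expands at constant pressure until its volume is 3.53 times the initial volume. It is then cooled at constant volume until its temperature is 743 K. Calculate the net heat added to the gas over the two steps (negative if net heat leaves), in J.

n = P₁V₁/(RT₁) = 315×36.2/(8.314×282) = 4.86 mol.
Step 1 — Isobaric: P stays 315 kPa; V/T = const ⇒ T₂ = 995 K, V₂ = 128 L.
W = PΔV = 315×(128−36.2) kPa·L = 28800 J.
ΔU = nCvΔT = 4.86×12.5×(995−282) = 43300 J.
Q = ΔU + W = nCpΔT = 72100 J.
State after step 1: P = 315 kPa, V = 128 L, T = 995 K.
Step 2 — Isochoric: V stays 128 L; P/T = const ⇒ T₂ = 743 K, P₂ = 235 kPa.
W = 0 (no volume change).
ΔU = nCvΔT = 4.86×12.5×(743−995) = -15300 J.
Q = ΔU = -15300 J.
Net over both steps: W = 28800 J, Q = 56800 J, ΔU = 28000 J.

56800 J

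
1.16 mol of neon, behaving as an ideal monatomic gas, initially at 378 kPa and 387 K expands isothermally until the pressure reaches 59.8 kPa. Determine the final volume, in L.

V₁ = nRT₁/P₁ = 1.16×8.314×387/378 = 9.87 L.
Isothermal: T stays 387 K; PV = const ⇒ V₂ = 62.4 L, P₂ = 59.8 kPa.

62.4 L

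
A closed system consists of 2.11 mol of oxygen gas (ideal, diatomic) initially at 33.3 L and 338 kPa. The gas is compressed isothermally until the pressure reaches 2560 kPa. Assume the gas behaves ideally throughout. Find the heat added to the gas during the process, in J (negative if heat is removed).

-22800 J

T₁ = P₁V₁/(nR) = 338×33.3/(2.11×8.314) = 642 K.
Isothermal: T stays 642 K; PV = const ⇒ V₂ = 4.40 L, P₂ = 2560 kPa.
ΔU = 0 (ideal gas, T constant).
W = nRT ln(V₂/V₁) = 2.11×8.314×642×ln(0.132) = -22800 J.
Q = ΔU + W = -22800 J.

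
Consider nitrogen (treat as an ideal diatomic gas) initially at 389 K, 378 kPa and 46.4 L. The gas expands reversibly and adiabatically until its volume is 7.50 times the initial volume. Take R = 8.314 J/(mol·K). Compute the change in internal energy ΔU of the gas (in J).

-24300 J

n = P₁V₁/(RT₁) = 378×46.4/(8.314×389) = 5.42 mol.
Adiabatic: TV^(γ−1) = const ⇒ T₂ = 389×(0.133)^0.400 = 174 K; PV^γ = const ⇒ P₂ = 22.5 kPa.
For an ideal gas ΔU = nCvΔT with Cv = (5/2)R = 20.8 J/(mol·K).
ΔU = 5.42×20.8×(174−389) = -24300 J.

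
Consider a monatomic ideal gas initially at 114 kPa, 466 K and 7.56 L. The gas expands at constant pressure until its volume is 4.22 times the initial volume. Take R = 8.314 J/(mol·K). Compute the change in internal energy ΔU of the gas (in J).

4160 J

n = P₁V₁/(RT₁) = 114×7.56/(8.314×466) = 0.222 mol.
Isobaric: P stays 114 kPa; V/T = const ⇒ T₂ = 1970 K, V₂ = 31.9 L.
For an ideal gas ΔU = nCvΔT with Cv = (3/2)R = 12.5 J/(mol·K).
ΔU = 0.222×12.5×(1970−466) = 4160 J.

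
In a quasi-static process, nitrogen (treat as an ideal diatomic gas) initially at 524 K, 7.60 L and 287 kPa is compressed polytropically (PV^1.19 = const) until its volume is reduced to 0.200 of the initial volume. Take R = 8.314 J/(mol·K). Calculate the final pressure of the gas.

Polytropic n=1.19: T₂ = T₁(V₁/V₂)^(n−1) = 524×(5.00)^0.19 = 711 K; P₂ = P₁(V₁/V₂)^n = 1950 kPa.

1950 kPa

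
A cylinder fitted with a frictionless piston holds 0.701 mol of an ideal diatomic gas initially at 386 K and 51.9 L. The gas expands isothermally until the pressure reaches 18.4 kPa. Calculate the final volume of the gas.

P₁ = nRT₁/V₁ = 0.701×8.314×386/51.9 = 43.3 kPa.
Isothermal: T stays 386 K; PV = const ⇒ V₂ = 122 L, P₂ = 18.4 kPa.

122 L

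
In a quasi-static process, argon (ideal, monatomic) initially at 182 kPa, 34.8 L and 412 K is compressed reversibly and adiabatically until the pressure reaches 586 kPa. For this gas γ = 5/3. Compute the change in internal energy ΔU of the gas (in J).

n = P₁V₁/(RT₁) = 182×34.8/(8.314×412) = 1.85 mol.
Adiabatic: T₂/T₁ = (P₂/P₁)^((γ−1)/γ) ⇒ T₂ = 412×(3.22)^0.400 = 658 K; V₂ = 17.3 L.
For an ideal gas ΔU = nCvΔT with Cv = (3/2)R = 12.5 J/(mol·K).
ΔU = 1.85×12.5×(658−412) = 5670 J.

5670 J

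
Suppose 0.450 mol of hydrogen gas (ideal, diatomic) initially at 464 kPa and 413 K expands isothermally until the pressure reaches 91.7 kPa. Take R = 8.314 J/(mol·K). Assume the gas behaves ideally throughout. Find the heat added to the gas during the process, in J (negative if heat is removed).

V₁ = nRT₁/P₁ = 0.450×8.314×413/464 = 3.33 L.
Isothermal: T stays 413 K; PV = const ⇒ V₂ = 16.9 L, P₂ = 91.7 kPa.
ΔU = 0 (ideal gas, T constant).
W = nRT ln(V₂/V₁) = 0.450×8.314×413×ln(5.06) = 2510 J.
Q = ΔU + W = 2510 J.

2510 J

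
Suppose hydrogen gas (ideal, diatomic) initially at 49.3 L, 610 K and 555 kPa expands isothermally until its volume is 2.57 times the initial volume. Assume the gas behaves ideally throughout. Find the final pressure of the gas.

Isothermal: T stays 610 K; PV = const ⇒ V₂ = 127 L, P₂ = 216 kPa.

216 kPa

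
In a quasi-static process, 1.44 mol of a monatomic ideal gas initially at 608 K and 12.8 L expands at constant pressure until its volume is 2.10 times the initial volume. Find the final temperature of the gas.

1280 K

P₁ = nRT₁/V₁ = 1.44×8.314×608/12.8 = 569 kPa.
Isobaric: P stays 569 kPa; V/T = const ⇒ T₂ = 1280 K, V₂ = 26.9 L.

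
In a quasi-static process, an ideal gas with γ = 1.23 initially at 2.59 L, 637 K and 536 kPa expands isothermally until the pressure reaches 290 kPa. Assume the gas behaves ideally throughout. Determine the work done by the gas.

853 J

n = P₁V₁/(RT₁) = 536×2.59/(8.314×637) = 0.262 mol.
Isothermal: T stays 637 K; PV = const ⇒ V₂ = 4.79 L, P₂ = 290 kPa.
W = nRT ln(V₂/V₁) = 0.262×8.314×637×ln(1.85) = 853 J.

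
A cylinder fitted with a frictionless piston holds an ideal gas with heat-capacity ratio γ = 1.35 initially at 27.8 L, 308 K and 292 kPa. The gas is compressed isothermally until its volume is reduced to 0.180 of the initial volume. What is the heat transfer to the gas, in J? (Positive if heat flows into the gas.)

-13900 J

n = P₁V₁/(RT₁) = 292×27.8/(8.314×308) = 3.17 mol.
Isothermal: T stays 308 K; PV = const ⇒ V₂ = 5.00 L, P₂ = 1620 kPa.
ΔU = 0 (ideal gas, T constant).
W = nRT ln(V₂/V₁) = 3.17×8.314×308×ln(0.180) = -13900 J.
Q = ΔU + W = -13900 J.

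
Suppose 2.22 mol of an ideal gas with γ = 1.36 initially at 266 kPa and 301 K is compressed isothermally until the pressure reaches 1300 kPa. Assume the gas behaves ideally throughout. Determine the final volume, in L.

V₁ = nRT₁/P₁ = 2.22×8.314×301/266 = 20.9 L.
Isothermal: T stays 301 K; PV = const ⇒ V₂ = 4.27 L, P₂ = 1300 kPa.

4.27 L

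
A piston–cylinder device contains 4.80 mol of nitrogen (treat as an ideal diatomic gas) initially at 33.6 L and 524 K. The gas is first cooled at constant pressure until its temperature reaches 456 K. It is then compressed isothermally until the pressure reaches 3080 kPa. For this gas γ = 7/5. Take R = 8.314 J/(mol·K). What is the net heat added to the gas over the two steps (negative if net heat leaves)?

P₁ = nRT₁/V₁ = 4.80×8.314×524/33.6 = 622 kPa.
Step 1 — Isobaric: P stays 622 kPa; V/T = const ⇒ T₂ = 456 K, V₂ = 29.2 L.
W = PΔV = 622×(29.2−33.6) kPa·L = -2710 J.
ΔU = nCvΔT = 4.80×20.8×(456−524) = -6780 J.
Q = ΔU + W = nCpΔT = -9500 J.
State after step 1: P = 622 kPa, V = 29.2 L, T = 456 K.
Step 2 — Isothermal: T stays 456 K; PV = const ⇒ V₂ = 5.91 L, P₂ = 3080 kPa.
ΔU = 0 (ideal gas, T constant).
W = nRT ln(V₂/V₁) = 4.80×8.314×456×ln(0.202) = -29100 J.
Q = ΔU + W = -29100 J.
Net over both steps: W = -31800 J, Q = -38600 J, ΔU = -6780 J.

-38600 J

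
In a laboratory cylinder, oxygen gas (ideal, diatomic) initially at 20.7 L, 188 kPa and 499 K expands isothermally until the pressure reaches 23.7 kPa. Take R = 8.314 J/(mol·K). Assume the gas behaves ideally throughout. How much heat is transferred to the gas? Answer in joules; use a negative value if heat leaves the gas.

n = P₁V₁/(RT₁) = 188×20.7/(8.314×499) = 0.938 mol.
Isothermal: T stays 499 K; PV = const ⇒ V₂ = 164 L, P₂ = 23.7 kPa.
ΔU = 0 (ideal gas, T constant).
W = nRT ln(V₂/V₁) = 0.938×8.314×499×ln(7.93) = 8060 J.
Q = ΔU + W = 8060 J.

8060 J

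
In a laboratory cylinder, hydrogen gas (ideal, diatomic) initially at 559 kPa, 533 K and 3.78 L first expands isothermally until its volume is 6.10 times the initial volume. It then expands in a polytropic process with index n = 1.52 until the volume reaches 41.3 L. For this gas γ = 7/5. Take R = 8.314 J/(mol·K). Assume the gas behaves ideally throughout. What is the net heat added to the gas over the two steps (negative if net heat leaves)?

n = P₁V₁/(RT₁) = 559×3.78/(8.314×533) = 0.477 mol.
Step 1 — Isothermal: T stays 533 K; PV = const ⇒ V₂ = 23.1 L, P₂ = 91.6 kPa.
ΔU = 0 (ideal gas, T constant).
W = nRT ln(V₂/V₁) = 0.477×8.314×533×ln(6.10) = 3820 J.
Q = ΔU + W = 3820 J.
State after step 1: P = 91.6 kPa, V = 23.1 L, T = 533 K.
Step 2 — Polytropic n=1.52: T₂ = T₁(V₁/V₂)^(n−1) = 533×(0.558)^0.52 = 394 K; P₂ = P₁(V₁/V₂)^n = 37.8 kPa.
W = (P₁V₁−P₂V₂)/(n−1) = (91.6×23.1−37.8×41.3)/0.52 = 1060 J.
ΔU = nCvΔT = 0.477×20.8×(394−533) = -1380 J.
Q = ΔU + W = -319 J.
Net over both steps: W = 4880 J, Q = 3500 J, ΔU = -1380 J.

3500 J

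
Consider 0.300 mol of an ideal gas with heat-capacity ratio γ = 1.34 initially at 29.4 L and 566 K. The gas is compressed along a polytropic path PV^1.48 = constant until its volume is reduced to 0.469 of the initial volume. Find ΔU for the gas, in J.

P₁ = nRT₁/V₁ = 0.300×8.314×566/29.4 = 48.0 kPa.
Polytropic n=1.48: T₂ = T₁(V₁/V₂)^(n−1) = 566×(2.13)^0.48 = 814 K; P₂ = P₁(V₁/V₂)^n = 147 kPa.
For an ideal gas ΔU = nCvΔT with Cv = R/(γ−1) = 24.5 J/(mol·K).
ΔU = 0.300×24.5×(814−566) = 1820 J.

1820 J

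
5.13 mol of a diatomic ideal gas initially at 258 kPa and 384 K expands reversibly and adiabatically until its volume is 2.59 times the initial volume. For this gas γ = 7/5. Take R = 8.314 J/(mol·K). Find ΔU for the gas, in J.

V₁ = nRT₁/P₁ = 5.13×8.314×384/258 = 63.5 L.
Adiabatic: TV^(γ−1) = const ⇒ T₂ = 384×(0.386)^0.400 = 262 K; PV^γ = const ⇒ P₂ = 68.1 kPa.
For an ideal gas ΔU = nCvΔT with Cv = (5/2)R = 20.8 J/(mol·K).
ΔU = 5.13×20.8×(262−384) = -13000 J.

-13000 J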